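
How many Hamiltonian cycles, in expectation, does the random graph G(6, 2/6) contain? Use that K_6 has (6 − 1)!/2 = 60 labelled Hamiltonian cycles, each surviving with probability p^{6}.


K_6 has (6 − 1)!/2 = 60 labelled Hamiltonian cycles.
For each such Hamiltonian cycle H, let X_H = 1 if all 6 edges of H are present in G. Then P[X_H = 1] = p^{6} = (1/3)^{6} = 1/729.
Summing the indicators: E[X] = Σ_H E[X_H] = 60 · p^{6} = 60 · 1/729 = 20/243.
Numerically: E[X] ≈ 0.082305.

E[X] = 60 · (1/3)^{6} = 20/243 ≈ 0.082305.


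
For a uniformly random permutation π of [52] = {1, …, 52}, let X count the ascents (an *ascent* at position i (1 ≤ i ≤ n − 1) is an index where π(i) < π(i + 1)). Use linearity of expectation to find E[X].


Write X = Σ X_I over i = 1, …, 51, with X_I the indicator of one ascent.
There are 51 indicators.
For each fixed i, the pair (π(i), π(i+1)) is a uniformly random ordered pair of distinct values from {1, …, 52}; by symmetry P[π(i) < π(i+1)] = 1/2.
By linearity: E[X] = 51 · (1/2) = (52 − 1) · (1/2) = 51/2 ≈ 25.500.

E[X] = 51/2 = 25.500.


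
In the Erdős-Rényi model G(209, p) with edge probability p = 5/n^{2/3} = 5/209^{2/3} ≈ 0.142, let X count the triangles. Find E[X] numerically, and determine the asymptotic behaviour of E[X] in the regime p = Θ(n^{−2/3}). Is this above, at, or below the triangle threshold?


Number of potential triangles: C(209, 3) = 1499784.
Each occurs with probability p³ ≈ (0.142)³ ≈ 2.861656e-03.
By linearity: E[X] = C(209, 3)·p³ ≈ 1499784 · 2.861656e-03 ≈ 4291.8660.
Since α = 2/3 < 1, p = c/n^{2/3} ≫ 1/n is above the triangle threshold p ~ 1/n. Asymptotically E[X] ~ (c³/6)·n^{3(1−α)} = (5³/6)·n^{1} → ∞; triangles are abundant w.h.p.

E[X] ≈ 4291.8660; in regime p = Θ(1/n^{2/3}) E[X] diverges (above the triangle threshold p ~ 1/n).


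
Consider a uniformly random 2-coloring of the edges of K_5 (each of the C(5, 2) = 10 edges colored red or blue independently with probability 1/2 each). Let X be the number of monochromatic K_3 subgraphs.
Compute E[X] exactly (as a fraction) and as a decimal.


Let X = Σ_S X_S over the C(5, 3) = 10 subsets S of size 3, where X_S = 1 if the K_3 on S is monochromatic.
For a fixed S, the K_3 on S has C(3, 2) = 3 edges. P[all 3 edges red] = (1/2)^3, and likewise for blue, so P[monochromatic] = 2·(1/2)^3 = 2^{1 − 3} = 1/4.
Summing: E[X] = C(5, 3) · 2^{1 − 3} = 10 · 1/4 = 5/2.
Numerically: E[X] ≈ 2.500000.

E[X] = C(5,3)·2^(1−C(3,2)) = 5/2 ≈ 2.500000.


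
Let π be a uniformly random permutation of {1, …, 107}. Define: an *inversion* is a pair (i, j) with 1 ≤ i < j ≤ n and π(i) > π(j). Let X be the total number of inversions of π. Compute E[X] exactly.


Write X = Σ X_I over the C(107, 2) = 5671 pairs i < j, with X_I the indicator of one inversion.
There are 5671 indicators.
For each fixed pair i < j, the values π(i) and π(j) are two distinct elements of {1, …, 107} in uniformly random order; by symmetry P[π(i) > π(j)] = 1/2.
By linearity: E[X] = 5671 · (1/2) = C(107, 2) · (1/2) = 5671/2 = 5671/2 ≈ 2835.500.

E[X] = 5671/2 = 2835.500.


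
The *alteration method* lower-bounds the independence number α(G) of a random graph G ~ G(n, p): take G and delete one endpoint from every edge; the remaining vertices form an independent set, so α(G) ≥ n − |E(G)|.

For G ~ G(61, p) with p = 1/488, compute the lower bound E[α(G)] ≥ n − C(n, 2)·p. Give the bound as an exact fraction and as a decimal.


E[|E(G)|] = C(61, 2)·p = 1830 · (1/488) = 15/4.
E[α(G)] ≥ n − E[|E(G)|] = 61 − 15/4 = 229/4.
Numerically: ≈ 57.25000.
(This is only a lower bound; the true E[α(G)] may be larger.)

E[α(G)] ≥ 229/4 ≈ 57.25000.


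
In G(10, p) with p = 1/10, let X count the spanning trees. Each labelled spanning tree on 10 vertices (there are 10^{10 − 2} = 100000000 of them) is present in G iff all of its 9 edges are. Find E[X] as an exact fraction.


K_10 has 10^{10 − 2} = 100000000 labelled spanning trees.
For each such spanning tree H, let X_H = 1 if all 9 edges of H are present in G. Then P[X_H = 1] = p^{9} = (1/10)^{9} = 1/1000000000.
Summing the indicators: E[X] = Σ_H E[X_H] = 100000000 · p^{9} = 100000000 · 1/1000000000 = 1/10.
Numerically: E[X] ≈ 0.1.

E[X] = 100000000 · (1/10)^{9} = 1/10 ≈ 0.1.


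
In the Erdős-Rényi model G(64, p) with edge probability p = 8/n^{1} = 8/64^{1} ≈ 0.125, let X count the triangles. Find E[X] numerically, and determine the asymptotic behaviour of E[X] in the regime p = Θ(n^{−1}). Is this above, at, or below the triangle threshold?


Number of potential triangles: C(64, 3) = 41664.
Each occurs with probability p³ ≈ (0.125)³ ≈ 1.95312e-03.
By linearity: E[X] = C(64, 3)·p³ ≈ 41664 · 1.95312e-03 ≈ 81.375.
Here α = 1, so p = 8/n is exactly at the triangle threshold p ~ 1/n. Asymptotically E[X] → c³/6 = 8³/6 = 256/3 ≈ 85.333, a bounded constant. In this regime the triangle count is asymptotically Poisson(c³/6).

E[X] ≈ 81.375; in regime p = Θ(1/n^{1}) E[X] stays bounded (at the triangle threshold p ~ 1/n).


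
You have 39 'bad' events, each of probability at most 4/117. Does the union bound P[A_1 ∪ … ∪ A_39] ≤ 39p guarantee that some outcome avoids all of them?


Union bound: P[∪_{i=1}^{39} A_i] ≤ Σ_i P[A_i] ≤ 39·p = 39·(4/117) = 4/3.
Numerically: 4/3 ≈ 1.3333.
Is 4/3 < 1? NO.
Since the bound 4/3 is ≥ 1, the union bound is uninformative here; it does NOT by itself certify existence.

39·p = 4/3 ≈ 1.3333; existence NOT certified by the union bound.


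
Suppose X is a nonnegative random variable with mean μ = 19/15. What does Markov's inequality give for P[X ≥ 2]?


μ = E[X] = 19/15, a = 2.
Markov: P[X ≥ 2] ≤ μ/a = (19/15)/2 = 19/30.
Numerically: ≈ 0.633333.
(Since a = 2 > μ = 1.266667, the bound 19/30 is < 1 and informative.)

P[X ≥ 2] ≤ 19/30 ≈ 0.633333.


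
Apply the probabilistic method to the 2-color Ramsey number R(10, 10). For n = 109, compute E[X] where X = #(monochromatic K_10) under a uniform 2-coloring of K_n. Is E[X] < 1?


E[X] = C(109, 10) · 2^{1 − 45} = 42634215112710 · 2^{−44} = 42634215112710/17592186044416.
As a reduced fraction: E[X] = 21317107556355/8796093022208 ≈ 2.423.
Is E[X] < 1? NO.
Since E[X] ≥ 1, the first-moment bound is inconclusive at n = 109; it does NOT by itself certify R(10, 10) > 109.

E[X] = 21317107556355/8796093022208 ≈ 2.423; E[X] ≥ 1; first-moment method inconclusive here.


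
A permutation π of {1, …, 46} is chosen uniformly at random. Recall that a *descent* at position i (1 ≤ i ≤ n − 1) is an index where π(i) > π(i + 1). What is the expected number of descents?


Write X = Σ X_I over i = 1, …, 45, with X_I the indicator of one descent.
There are 45 indicators.
For each fixed i, the pair (π(i), π(i+1)) is a uniformly random ordered pair of distinct values from {1, …, 46}; by symmetry P[π(i) > π(i+1)] = 1/2.
By linearity: E[X] = 45 · (1/2) = (46 − 1) · (1/2) = 45/2 ≈ 22.50000.

E[X] = 45/2 = 22.50000.


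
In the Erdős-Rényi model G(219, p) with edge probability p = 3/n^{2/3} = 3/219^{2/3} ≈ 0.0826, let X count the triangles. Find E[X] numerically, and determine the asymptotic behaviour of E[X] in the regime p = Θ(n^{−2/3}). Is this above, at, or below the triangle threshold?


Number of potential triangles: C(219, 3) = 1726669.
Each occurs with probability p³ ≈ (0.0826)³ ≈ 5.62957e-04.
By linearity: E[X] = C(219, 3)·p³ ≈ 1726669 · 5.62957e-04 ≈ 972.041.
Since α = 2/3 < 1, p = c/n^{2/3} ≫ 1/n is above the triangle threshold p ~ 1/n. Asymptotically E[X] ~ (c³/6)·n^{3(1−α)} = (3³/6)·n^{1} → ∞; triangles are abundant w.h.p.

E[X] ≈ 972.041; in regime p = Θ(1/n^{2/3}) E[X] diverges (above the triangle threshold p ~ 1/n).


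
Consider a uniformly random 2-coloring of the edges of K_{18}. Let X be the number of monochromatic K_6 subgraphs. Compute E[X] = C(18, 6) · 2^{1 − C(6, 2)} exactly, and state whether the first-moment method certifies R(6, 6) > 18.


E[X] = C(18, 6) · 2^{1 − 15} = 18564 · 2^{−14} = 18564/16384.
As a reduced fraction: E[X] = 4641/4096 ≈ 1.1330566.
Is E[X] < 1? NO.
Since E[X] ≥ 1, the first-moment bound is inconclusive at n = 18; it does NOT by itself certify R(6, 6) > 18.

E[X] = 4641/4096 ≈ 1.1330566; E[X] ≥ 1; first-moment method inconclusive here.


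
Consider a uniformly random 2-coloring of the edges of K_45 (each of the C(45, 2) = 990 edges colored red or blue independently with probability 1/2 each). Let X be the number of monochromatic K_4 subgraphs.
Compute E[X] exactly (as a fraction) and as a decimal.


Let X = Σ_S X_S over the C(45, 4) = 148995 subsets S of size 4, where X_S = 1 if the K_4 on S is monochromatic.
For a fixed S, the K_4 on S has C(4, 2) = 6 edges. P[all 6 edges red] = (1/2)^6, and likewise for blue, so P[monochromatic] = 2·(1/2)^6 = 2^{1 − 6} = 1/32.
Summing: E[X] = C(45, 4) · 2^{1 − 6} = 148995 · 1/32 = 148995/32.
Numerically: E[X] ≈ 4656.093750.

E[X] = C(45,4)·2^(1−C(4,2)) = 148995/32 ≈ 4656.093750.


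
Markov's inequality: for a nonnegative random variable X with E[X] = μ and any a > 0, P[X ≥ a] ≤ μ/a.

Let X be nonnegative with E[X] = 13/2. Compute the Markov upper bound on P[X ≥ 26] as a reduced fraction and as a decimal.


μ = E[X] = 13/2, a = 26.
Markov: P[X ≥ 26] ≤ μ/a = (13/2)/26 = 1/4.
Numerically: ≈ 0.2500.
(Since a = 26 > μ = 6.5000, the bound 1/4 is < 1 and informative.)

P[X ≥ 26] ≤ 1/4 ≈ 0.2500.


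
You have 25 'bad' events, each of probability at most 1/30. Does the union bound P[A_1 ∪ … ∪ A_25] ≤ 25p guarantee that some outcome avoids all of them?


Union bound: P[∪_{i=1}^{25} A_i] ≤ Σ_i P[A_i] ≤ 25·p = 25·(1/30) = 5/6.
Numerically: 5/6 ≈ 0.8333333.
Is 5/6 < 1? YES.
Since P[∪ A_i] ≤ 5/6 < 1, the complement has P[∩ A_i^c] ≥ 1 − 5/6 = 1/6 > 0, so some outcome avoids every A_i.

25·p = 5/6 ≈ 0.8333333; existence CERTIFIED by the union bound.


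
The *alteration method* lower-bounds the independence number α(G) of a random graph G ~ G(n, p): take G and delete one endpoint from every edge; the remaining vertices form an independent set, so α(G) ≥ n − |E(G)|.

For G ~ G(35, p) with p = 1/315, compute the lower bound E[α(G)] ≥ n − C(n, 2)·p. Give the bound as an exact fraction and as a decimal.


E[|E(G)|] = C(35, 2)·p = 595 · (1/315) = 17/9.
E[α(G)] ≥ n − E[|E(G)|] = 35 − 17/9 = 298/9.
Numerically: ≈ 33.111.
(This is only a lower bound; the true E[α(G)] may be larger.)

E[α(G)] ≥ 298/9 ≈ 33.111.


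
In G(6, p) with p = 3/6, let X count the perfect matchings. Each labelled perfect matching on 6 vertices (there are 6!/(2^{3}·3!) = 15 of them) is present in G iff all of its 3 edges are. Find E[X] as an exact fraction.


K_6 has 6!/(2^{3}·3!) = 15 labelled perfect matchings.
For each such perfect matching H, let X_H = 1 if all 3 edges of H are present in G. Then P[X_H = 1] = p^{3} = (1/2)^{3} = 1/8.
By linearity: E[X] = Σ_H E[X_H] = 15 · p^{3} = 15 · 1/8 = 15/8.
Numerically: E[X] ≈ 1.875.

E[X] = 15 · (1/2)^{3} = 15/8 ≈ 1.875.


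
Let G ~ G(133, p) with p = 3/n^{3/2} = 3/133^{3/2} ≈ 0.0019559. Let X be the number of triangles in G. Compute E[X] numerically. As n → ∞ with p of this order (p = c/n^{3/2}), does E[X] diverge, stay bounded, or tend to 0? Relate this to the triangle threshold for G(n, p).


Number of potential triangles: C(133, 3) = 383306.
Each occurs with probability p³ ≈ (0.0019559)³ ≈ 7.4822356e-09.
By linearity: E[X] = C(133, 3)·p³ ≈ 383306 · 7.4822356e-09 ≈ 0.00287.
Since α = 3/2 > 1, p = c/n^{3/2} = o(1/n) is below the triangle threshold p ~ 1/n. Asymptotically E[X] ~ (c³/6)·n^{3(1−α)} = (3³/6)·n^{-1.5} → 0, so by Markov's inequality G has no triangles w.h.p.

E[X] ≈ 0.00287; in regime p = Θ(1/n^{3/2}) E[X] tends to 0 (below the triangle threshold p ~ 1/n).


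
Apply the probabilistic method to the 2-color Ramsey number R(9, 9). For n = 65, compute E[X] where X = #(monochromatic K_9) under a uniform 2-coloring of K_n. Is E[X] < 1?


E[X] = C(65, 9) · 2^{1 − 36} = 31966749880 · 2^{−35} = 31966749880/34359738368.
As a reduced fraction: E[X] = 3995843735/4294967296 ≈ 0.9303549.
Is E[X] < 1? YES.
Since E[X] < 1, there exists a 2-coloring of K_{65} with no monochromatic K_9; hence R(9, 9) > 65.

E[X] = 3995843735/4294967296 ≈ 0.9303549; E[X] < 1, so R(9, 9) > 65.


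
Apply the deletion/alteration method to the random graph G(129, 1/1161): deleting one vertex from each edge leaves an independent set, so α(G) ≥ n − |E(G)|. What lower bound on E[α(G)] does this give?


E[|E(G)|] = C(129, 2)·p = 8256 · (1/1161) = 64/9.
E[α(G)] ≥ n − E[|E(G)|] = 129 − 64/9 = 1097/9.
Numerically: ≈ 121.8889.
(This is only a lower bound; the true E[α(G)] may be larger.)

E[α(G)] ≥ 1097/9 ≈ 121.8889.


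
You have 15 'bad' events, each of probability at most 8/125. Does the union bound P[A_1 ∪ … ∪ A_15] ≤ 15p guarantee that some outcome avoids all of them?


Union bound: P[∪_{i=1}^{15} A_i] ≤ Σ_i P[A_i] ≤ 15·p = 15·(8/125) = 24/25.
Numerically: 24/25 ≈ 0.96000.
Is 24/25 < 1? YES.
Since P[∪ A_i] ≤ 24/25 < 1, the complement has P[∩ A_i^c] ≥ 1 − 24/25 = 1/25 > 0, so some outcome avoids every A_i.

15·p = 24/25 ≈ 0.96000; existence CERTIFIED by the union bound.


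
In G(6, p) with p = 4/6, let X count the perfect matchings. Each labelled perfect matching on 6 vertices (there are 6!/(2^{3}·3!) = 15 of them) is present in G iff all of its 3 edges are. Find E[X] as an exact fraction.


K_6 has 6!/(2^{3}·3!) = 15 labelled perfect matchings.
For each such perfect matching H, let X_H = 1 if all 3 edges of H are present in G. Then P[X_H = 1] = p^{3} = (2/3)^{3} = 8/27.
By linearity of expectation: E[X] = Σ_H E[X_H] = 15 · p^{3} = 15 · 8/27 = 40/9.
Numerically: E[X] ≈ 4.44444.

E[X] = 15 · (2/3)^{3} = 40/9 ≈ 4.44444.


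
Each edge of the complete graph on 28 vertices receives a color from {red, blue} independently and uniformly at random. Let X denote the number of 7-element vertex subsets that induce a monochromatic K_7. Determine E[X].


Let X = Σ_S X_S over the C(28, 7) = 1184040 subsets S of size 7, where X_S = 1 if the K_7 on S is monochromatic.
For a fixed S, the K_7 on S has C(7, 2) = 21 edges. P[all 21 edges red] = (1/2)^21, and likewise for blue, so P[monochromatic] = 2·(1/2)^21 = 2^{1 − 21} = 1/1048576.
By linearity: E[X] = C(28, 7) · 2^{1 − 21} = 1184040 · 1/1048576 = 148005/131072.
Numerically: E[X] ≈ 1.12919.

E[X] = C(28,7)·2^(1−C(7,2)) = 148005/131072 ≈ 1.12919.


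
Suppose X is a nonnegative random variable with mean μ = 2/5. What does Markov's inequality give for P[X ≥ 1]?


μ = E[X] = 2/5, a = 1.
Markov: P[X ≥ 1] ≤ μ/a = (2/5)/1 = 2/5.
Numerically: ≈ 0.400.
(Since a = 1 > μ = 0.400, the bound 2/5 is < 1 and informative.)

P[X ≥ 1] ≤ 2/5 ≈ 0.400.


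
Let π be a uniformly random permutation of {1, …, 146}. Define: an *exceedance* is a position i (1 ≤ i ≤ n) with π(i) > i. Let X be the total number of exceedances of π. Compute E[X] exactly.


Write X = Σ_{i=1}^{146} X_i, where X_i = 1_{π(i) > i}.
For each fixed i, π(i) is uniform over {1, …, 146} (marginal of a uniform permutation), so P[π(i) > i] = (n − i)/n. Summing: Σ_{i=1}^{146} (n − i)/n = (0 + 1 + … + 145)/146 = 146(146 − 1)/(2·146) = (146 − 1)/2.
Hence E[X] = Σ_{i=1}^{146} (146 − i)/146 = 145/2 ≈ 72.50000.

E[X] = 145/2 = 72.50000.


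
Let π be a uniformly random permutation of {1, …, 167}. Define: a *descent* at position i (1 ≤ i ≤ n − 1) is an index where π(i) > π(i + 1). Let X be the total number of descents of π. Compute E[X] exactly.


Write X = Σ X_I over i = 1, …, 166, with X_I the indicator of one descent.
There are 166 indicators.
For each fixed i, the pair (π(i), π(i+1)) is a uniformly random ordered pair of distinct values from {1, …, 167}; by symmetry P[π(i) > π(i+1)] = 1/2.
By linearity: E[X] = 166 · (1/2) = (167 − 1) · (1/2) = 83 ≈ 83.00000.

E[X] = 83 = 83.00000.


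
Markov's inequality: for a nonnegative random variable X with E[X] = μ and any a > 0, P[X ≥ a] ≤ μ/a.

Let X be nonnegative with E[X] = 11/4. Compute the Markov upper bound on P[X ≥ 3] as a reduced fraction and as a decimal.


μ = E[X] = 11/4, a = 3.
Markov: P[X ≥ 3] ≤ μ/a = (11/4)/3 = 11/12.
Numerically: ≈ 0.9167.
(Since a = 3 > μ = 2.7500, the bound 11/12 is < 1 and informative.)

P[X ≥ 3] ≤ 11/12 ≈ 0.9167.


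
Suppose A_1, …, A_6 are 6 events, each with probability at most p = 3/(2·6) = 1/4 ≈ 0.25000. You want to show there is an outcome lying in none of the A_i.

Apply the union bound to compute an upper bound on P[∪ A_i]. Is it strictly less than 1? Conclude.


Union bound: P[∪_{i=1}^{6} A_i] ≤ Σ_i P[A_i] ≤ 6·p = 6·(1/4) = 3/2.
Numerically: 3/2 ≈ 1.50000.
Is 3/2 < 1? NO.
Since the bound 3/2 is ≥ 1, the union bound is uninformative here; it does NOT by itself certify existence.

6·p = 3/2 ≈ 1.50000; existence NOT certified by the union bound.


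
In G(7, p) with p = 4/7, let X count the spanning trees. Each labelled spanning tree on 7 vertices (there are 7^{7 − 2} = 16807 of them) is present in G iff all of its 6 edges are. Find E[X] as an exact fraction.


K_7 has 7^{7 − 2} = 16807 labelled spanning trees.
For each such spanning tree H, let X_H = 1 if all 6 edges of H are present in G. Then P[X_H = 1] = p^{6} = (4/7)^{6} = 4096/117649.
By linearity: E[X] = Σ_H E[X_H] = 16807 · p^{6} = 16807 · 4096/117649 = 4096/7.
Numerically: E[X] ≈ 585.

E[X] = 16807 · (4/7)^{6} = 4096/7 ≈ 585.


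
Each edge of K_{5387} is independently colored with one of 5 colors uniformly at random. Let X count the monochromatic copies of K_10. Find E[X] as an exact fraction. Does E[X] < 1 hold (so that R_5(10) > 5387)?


E[X] = C(5387, 10) · 5^{1 − 45} = 5624406917627224603154306376491 · 5^{−44} = 5624406917627224603154306376491/5684341886080801486968994140625.
As a reduced fraction: E[X] = 5624406917627224603154306376491/5684341886080801486968994140625 ≈ 0.989456.
Is E[X] < 1? YES.
Since E[X] < 1, there exists a 5-coloring of K_{5387} with no monochromatic K_10; hence R_5(10) > 5387.

E[X] = 5624406917627224603154306376491/5684341886080801486968994140625 ≈ 0.989456; E[X] < 1, so R_5(10) > 5387.


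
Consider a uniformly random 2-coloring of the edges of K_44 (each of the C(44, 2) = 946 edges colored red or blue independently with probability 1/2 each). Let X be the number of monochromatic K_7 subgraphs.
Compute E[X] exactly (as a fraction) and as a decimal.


Let X = Σ_S X_S over the C(44, 7) = 38320568 subsets S of size 7, where X_S = 1 if the K_7 on S is monochromatic.
For a fixed S, the K_7 on S has C(7, 2) = 21 edges. P[all 21 edges red] = (1/2)^21, and likewise for blue, so P[monochromatic] = 2·(1/2)^21 = 2^{1 − 21} = 1/1048576.
By linearity: E[X] = C(44, 7) · 2^{1 − 21} = 38320568 · 1/1048576 = 4790071/131072.
Numerically: E[X] ≈ 36.54534.

E[X] = C(44,7)·2^(1−C(7,2)) = 4790071/131072 ≈ 36.54534.


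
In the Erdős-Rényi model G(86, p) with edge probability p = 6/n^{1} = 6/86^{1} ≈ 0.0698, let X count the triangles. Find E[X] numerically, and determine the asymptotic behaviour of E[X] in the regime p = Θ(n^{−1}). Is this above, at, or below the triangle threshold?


Number of potential triangles: C(86, 3) = 102340.
Each occurs with probability p³ ≈ (0.0698)³ ≈ 3.39593e-04.
By linearity: E[X] = C(86, 3)·p³ ≈ 102340 · 3.39593e-04 ≈ 34.754.
Here α = 1, so p = 6/n is exactly at the triangle threshold p ~ 1/n. Asymptotically E[X] → c³/6 = 6³/6 = 36 ≈ 36.000, a bounded constant. In this regime the triangle count is asymptotically Poisson(c³/6).

E[X] ≈ 34.754; in regime p = Θ(1/n^{1}) E[X] stays bounded (at the triangle threshold p ~ 1/n).


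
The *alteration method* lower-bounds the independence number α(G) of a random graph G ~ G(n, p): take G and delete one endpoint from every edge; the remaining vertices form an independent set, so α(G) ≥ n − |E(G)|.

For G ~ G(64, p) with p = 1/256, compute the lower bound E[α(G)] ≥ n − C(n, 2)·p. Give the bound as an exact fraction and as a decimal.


E[|E(G)|] = C(64, 2)·p = 2016 · (1/256) = 63/8.
E[α(G)] ≥ n − E[|E(G)|] = 64 − 63/8 = 449/8.
Numerically: ≈ 56.12500.
(This is only a lower bound; the true E[α(G)] may be larger.)

E[α(G)] ≥ 449/8 ≈ 56.12500.


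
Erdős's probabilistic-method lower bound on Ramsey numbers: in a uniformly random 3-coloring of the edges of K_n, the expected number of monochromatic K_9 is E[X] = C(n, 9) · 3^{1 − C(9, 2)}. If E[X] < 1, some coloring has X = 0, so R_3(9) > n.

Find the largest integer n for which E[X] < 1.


We need C(n, 9) · 3^{1 − 36} < 1, i.e. C(n, 9) < 3^{36 − 1} = 50031545098999707.
Check values of n near the boundary:
  n = 297: C(297, 9) = 43842345008337645; 43842345008337645 < 50031545098999707? YES
  n = 298: C(298, 9) = 45207677551849890; 45207677551849890 < 50031545098999707? YES
  n = 299: C(299, 9) = 46610674441390059; 46610674441390059 < 50031545098999707? YES
  n = 300: C(300, 9) = 48052241692154700; 48052241692154700 < 50031545098999707? YES
  n = 301: C(301, 9) = 49533303936090975; 49533303936090975 < 50031545098999707? YES
  n = 302: C(302, 9) = 51054804739588650; 51054804739588650 < 50031545098999707? NO
The largest n with C(n, 9) < 50031545098999707 is n = 301 (where E[X] = 16511101312030325/16677181699666569 ≈ 0.9900). Hence R_3(9) > 301, i.e. R_3(9) ≥ 302.

Largest n = 301; hence R_3(9) > 301.


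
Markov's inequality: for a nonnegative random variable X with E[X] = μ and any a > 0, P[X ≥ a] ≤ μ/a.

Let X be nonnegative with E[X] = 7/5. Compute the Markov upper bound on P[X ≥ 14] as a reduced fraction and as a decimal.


μ = E[X] = 7/5, a = 14.
Markov: P[X ≥ 14] ≤ μ/a = (7/5)/14 = 1/10.
Numerically: ≈ 0.100000.
(Since a = 14 > μ = 1.400000, the bound 1/10 is < 1 and informative.)

P[X ≥ 14] ≤ 1/10 ≈ 0.100000.


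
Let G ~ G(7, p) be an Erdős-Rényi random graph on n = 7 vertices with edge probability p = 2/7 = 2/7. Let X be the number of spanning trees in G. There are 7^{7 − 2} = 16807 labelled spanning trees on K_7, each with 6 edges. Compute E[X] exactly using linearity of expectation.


K_7 has 7^{7 − 2} = 16807 labelled spanning trees.
For each such spanning tree H, let X_H = 1 if all 6 edges of H are present in G. Then P[X_H = 1] = p^{6} = (2/7)^{6} = 64/117649.
By linearity: E[X] = Σ_H E[X_H] = 16807 · p^{6} = 16807 · 64/117649 = 64/7.
Numerically: E[X] ≈ 9.1429.

E[X] = 16807 · (2/7)^{6} = 64/7 ≈ 9.1429.


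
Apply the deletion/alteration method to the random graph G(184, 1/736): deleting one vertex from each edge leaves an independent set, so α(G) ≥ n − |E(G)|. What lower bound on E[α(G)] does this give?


E[|E(G)|] = C(184, 2)·p = 16836 · (1/736) = 183/8.
E[α(G)] ≥ n − E[|E(G)|] = 184 − 183/8 = 1289/8.
Numerically: ≈ 161.1250.
(This is only a lower bound; the true E[α(G)] may be larger.)

E[α(G)] ≥ 1289/8 ≈ 161.1250.


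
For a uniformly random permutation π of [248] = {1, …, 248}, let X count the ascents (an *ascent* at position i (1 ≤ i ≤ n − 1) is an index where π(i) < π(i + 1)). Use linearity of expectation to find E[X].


Write X = Σ X_I over i = 1, …, 247, with X_I the indicator of one ascent.
There are 247 indicators.
For each fixed i, the pair (π(i), π(i+1)) is a uniformly random ordered pair of distinct values from {1, …, 248}; by symmetry P[π(i) < π(i+1)] = 1/2.
By linearity: E[X] = 247 · (1/2) = (248 − 1) · (1/2) = 247/2 ≈ 123.5000.

E[X] = 247/2 = 123.5000.


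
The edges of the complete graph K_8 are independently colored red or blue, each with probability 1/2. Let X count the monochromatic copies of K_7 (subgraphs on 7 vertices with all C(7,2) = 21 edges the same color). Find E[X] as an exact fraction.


Let X = Σ_S X_S over the C(8, 7) = 8 subsets S of size 7, where X_S = 1 if the K_7 on S is monochromatic.
For a fixed S, the K_7 on S has C(7, 2) = 21 edges. P[all 21 edges red] = (1/2)^21, and likewise for blue, so P[monochromatic] = 2·(1/2)^21 = 2^{1 − 21} = 1/1048576.
By linearity: E[X] = C(8, 7) · 2^{1 − 21} = 8 · 1/1048576 = 1/131072.
Numerically: E[X] ≈ 0.000008.

E[X] = C(8,7)·2^(1−C(7,2)) = 1/131072 ≈ 0.000008.


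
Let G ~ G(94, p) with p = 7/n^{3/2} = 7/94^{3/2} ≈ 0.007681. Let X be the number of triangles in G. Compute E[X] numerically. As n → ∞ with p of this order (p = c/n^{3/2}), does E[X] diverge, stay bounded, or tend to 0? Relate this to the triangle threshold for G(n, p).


Number of potential triangles: C(94, 3) = 134044.
Each occurs with probability p³ ≈ (0.007681)³ ≈ 4.531258e-07.
By linearity: E[X] = C(94, 3)·p³ ≈ 134044 · 4.531258e-07 ≈ 0.0607.
Since α = 3/2 > 1, p = c/n^{3/2} = o(1/n) is below the triangle threshold p ~ 1/n. Asymptotically E[X] ~ (c³/6)·n^{3(1−α)} = (7³/6)·n^{-1.5} → 0, so by Markov's inequality G has no triangles w.h.p.

E[X] ≈ 0.0607; in regime p = Θ(1/n^{3/2}) E[X] tends to 0 (below the triangle threshold p ~ 1/n).


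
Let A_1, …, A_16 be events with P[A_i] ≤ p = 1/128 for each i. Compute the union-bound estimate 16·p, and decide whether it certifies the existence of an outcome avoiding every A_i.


Union bound: P[∪_{i=1}^{16} A_i] ≤ Σ_i P[A_i] ≤ 16·p = 16·(1/128) = 1/8.
Numerically: 1/8 ≈ 0.12500.
Is 1/8 < 1? YES.
Since P[∪ A_i] ≤ 1/8 < 1, the complement has P[∩ A_i^c] ≥ 1 − 1/8 = 7/8 > 0, so some outcome avoids every A_i.

16·p = 1/8 ≈ 0.12500; existence CERTIFIED by the union bound.


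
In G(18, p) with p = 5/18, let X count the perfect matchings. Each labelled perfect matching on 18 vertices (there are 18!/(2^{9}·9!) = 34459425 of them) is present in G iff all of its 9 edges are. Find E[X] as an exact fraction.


K_18 has 18!/(2^{9}·9!) = 34459425 labelled perfect matchings.
For each such perfect matching H, let X_H = 1 if all 9 edges of H are present in G. Then P[X_H = 1] = p^{9} = (5/18)^{9} = 1953125/198359290368.
By linearity: E[X] = Σ_H E[X_H] = 34459425 · p^{9} = 34459425 · 1953125/198359290368 = 830908203125/2448880128.
Numerically: E[X] ≈ 339.

E[X] = 34459425 · (5/18)^{9} = 830908203125/2448880128 ≈ 339.


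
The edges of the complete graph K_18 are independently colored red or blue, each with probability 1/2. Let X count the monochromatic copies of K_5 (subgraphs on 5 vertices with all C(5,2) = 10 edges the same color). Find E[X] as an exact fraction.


Let X = Σ_S X_S over the C(18, 5) = 8568 subsets S of size 5, where X_S = 1 if the K_5 on S is monochromatic.
For a fixed S, the K_5 on S has C(5, 2) = 10 edges. P[all 10 edges red] = (1/2)^10, and likewise for blue, so P[monochromatic] = 2·(1/2)^10 = 2^{1 − 10} = 1/512.
By linearity of expectation: E[X] = C(18, 5) · 2^{1 − 10} = 8568 · 1/512 = 1071/64.
Numerically: E[X] ≈ 16.7344.

E[X] = C(18,5)·2^(1−C(5,2)) = 1071/64 ≈ 16.7344.


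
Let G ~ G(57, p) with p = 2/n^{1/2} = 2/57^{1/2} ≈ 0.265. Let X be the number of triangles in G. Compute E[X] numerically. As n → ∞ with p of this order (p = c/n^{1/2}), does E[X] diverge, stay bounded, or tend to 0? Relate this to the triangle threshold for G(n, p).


Number of potential triangles: C(57, 3) = 29260.
Each occurs with probability p³ ≈ (0.265)³ ≈ 1.85899e-02.
By linearity: E[X] = C(57, 3)·p³ ≈ 29260 · 1.85899e-02 ≈ 543.941.
Since α = 1/2 < 1, p = c/n^{1/2} ≫ 1/n is above the triangle threshold p ~ 1/n. Asymptotically E[X] ~ (c³/6)·n^{3(1−α)} = (2³/6)·n^{1.5} → ∞; triangles are abundant w.h.p.

E[X] ≈ 543.941; in regime p = Θ(1/n^{1/2}) E[X] diverges (above the triangle threshold p ~ 1/n).


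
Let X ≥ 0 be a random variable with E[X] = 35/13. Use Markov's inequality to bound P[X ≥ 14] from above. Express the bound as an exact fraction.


μ = E[X] = 35/13, a = 14.
Markov: P[X ≥ 14] ≤ μ/a = (35/13)/14 = 5/26.
Numerically: ≈ 0.1923.
(Since a = 14 > μ = 2.6923, the bound 5/26 is < 1 and informative.)

P[X ≥ 14] ≤ 5/26 ≈ 0.1923.


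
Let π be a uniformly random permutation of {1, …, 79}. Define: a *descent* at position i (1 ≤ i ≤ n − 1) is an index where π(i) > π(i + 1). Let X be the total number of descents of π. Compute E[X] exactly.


Write X = Σ X_I over i = 1, …, 78, with X_I the indicator of one descent.
There are 78 indicators.
For each fixed i, the pair (π(i), π(i+1)) is a uniformly random ordered pair of distinct values from {1, …, 79}; by symmetry P[π(i) > π(i+1)] = 1/2.
By linearity: E[X] = 78 · (1/2) = (79 − 1) · (1/2) = 39 ≈ 39.000.

E[X] = 39 = 39.000.


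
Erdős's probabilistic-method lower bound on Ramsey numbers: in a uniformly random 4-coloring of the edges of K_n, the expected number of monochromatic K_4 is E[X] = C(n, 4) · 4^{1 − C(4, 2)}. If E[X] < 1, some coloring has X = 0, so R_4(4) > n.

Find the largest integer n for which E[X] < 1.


We need C(n, 4) · 4^{1 − 6} < 1, i.e. C(n, 4) < 4^{6 − 1} = 1024.
Check values of n near the boundary:
  n = 9: C(9, 4) = 126; 126 < 1024? YES
  n = 10: C(10, 4) = 210; 210 < 1024? YES
  n = 11: C(11, 4) = 330; 330 < 1024? YES
  n = 12: C(12, 4) = 495; 495 < 1024? YES
  n = 13: C(13, 4) = 715; 715 < 1024? YES
  n = 14: C(14, 4) = 1001; 1001 < 1024? YES
  n = 15: C(15, 4) = 1365; 1365 < 1024? NO
  n = 16: C(16, 4) = 1820; 1820 < 1024? NO
The largest n with C(n, 4) < 1024 is n = 14 (where E[X] = 1001/1024 ≈ 0.978). Hence R_4(4) > 14, i.e. R_4(4) ≥ 15.

Largest n = 14; hence R_4(4) > 14.


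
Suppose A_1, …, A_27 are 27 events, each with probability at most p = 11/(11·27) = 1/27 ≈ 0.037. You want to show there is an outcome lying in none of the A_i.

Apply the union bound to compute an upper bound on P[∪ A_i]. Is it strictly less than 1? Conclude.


Union bound: P[∪_{i=1}^{27} A_i] ≤ Σ_i P[A_i] ≤ 27·p = 27·(1/27) = 1.
Numerically: 1 ≈ 1.000.
Is 1 < 1? NO.
Since the bound 1 is ≥ 1, the union bound is uninformative here; it does NOT by itself certify existence.

27·p = 1 ≈ 1.000; existence NOT certified by the union bound.


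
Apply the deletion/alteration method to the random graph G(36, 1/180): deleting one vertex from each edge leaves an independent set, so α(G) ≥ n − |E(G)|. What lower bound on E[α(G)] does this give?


E[|E(G)|] = C(36, 2)·p = 630 · (1/180) = 7/2.
E[α(G)] ≥ n − E[|E(G)|] = 36 − 7/2 = 65/2.
Numerically: ≈ 32.5000.
(This is only a lower bound; the true E[α(G)] may be larger.)

E[α(G)] ≥ 65/2 ≈ 32.5000.


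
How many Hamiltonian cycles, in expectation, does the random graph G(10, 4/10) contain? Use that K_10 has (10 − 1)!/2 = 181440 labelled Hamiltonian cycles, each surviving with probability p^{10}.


K_10 has (10 − 1)!/2 = 181440 labelled Hamiltonian cycles.
For each such Hamiltonian cycle H, let X_H = 1 if all 10 edges of H are present in G. Then P[X_H = 1] = p^{10} = (2/5)^{10} = 1024/9765625.
By linearity of expectation: E[X] = Σ_H E[X_H] = 181440 · p^{10} = 181440 · 1024/9765625 = 37158912/1953125.
Numerically: E[X] ≈ 19.03.

E[X] = 181440 · (2/5)^{10} = 37158912/1953125 ≈ 19.03.


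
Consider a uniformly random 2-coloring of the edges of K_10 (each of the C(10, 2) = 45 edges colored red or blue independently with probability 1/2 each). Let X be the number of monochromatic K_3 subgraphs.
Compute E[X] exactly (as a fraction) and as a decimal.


Let X = Σ_S X_S over the C(10, 3) = 120 subsets S of size 3, where X_S = 1 if the K_3 on S is monochromatic.
For a fixed S, the K_3 on S has C(3, 2) = 3 edges. P[all 3 edges red] = (1/2)^3, and likewise for blue, so P[monochromatic] = 2·(1/2)^3 = 2^{1 − 3} = 1/4.
By linearity: E[X] = C(10, 3) · 2^{1 − 3} = 120 · 1/4 = 30.
Numerically: E[X] ≈ 30.000.

E[X] = C(10,3)·2^(1−C(3,2)) = 30 ≈ 30.000.


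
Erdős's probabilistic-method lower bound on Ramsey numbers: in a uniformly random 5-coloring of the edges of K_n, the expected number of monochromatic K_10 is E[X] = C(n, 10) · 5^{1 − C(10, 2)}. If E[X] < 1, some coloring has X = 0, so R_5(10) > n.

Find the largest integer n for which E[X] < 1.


We need C(n, 10) · 5^{1 − 45} < 1, i.e. C(n, 10) < 5^{45 − 1} = 5684341886080801486968994140625.
Check values of n near the boundary:
  n = 5386: C(5386, 10) = 5613966214234562222231428510561; 5613966214234562222231428510561 < 5684341886080801486968994140625? YES
  n = 5387: C(5387, 10) = 5624406917627224603154306376491; 5624406917627224603154306376491 < 5684341886080801486968994140625? YES
  n = 5388: C(5388, 10) = 5634865093375880654852250419586; 5634865093375880654852250419586 < 5684341886080801486968994140625? YES
  n = 5389: C(5389, 10) = 5645340767466558997768874792926; 5645340767466558997768874792926 < 5684341886080801486968994140625? YES
  n = 5390: C(5390, 10) = 5655833965919099070255434039753; 5655833965919099070255434039753 < 5684341886080801486968994140625? YES
  n = 5391: C(5391, 10) = 5666344714787188828795213697883; 5666344714787188828795213697883 < 5684341886080801486968994140625? YES
  n = 5392: C(5392, 10) = 5676873040158402483252283957448; 5676873040158402483252283957448 < 5684341886080801486968994140625? YES
  n = 5393: C(5393, 10) = 5687418968154238267170642278008; 5687418968154238267170642278008 < 5684341886080801486968994140625? NO
  n = 5394: C(5394, 10) = 5697982524930156243149785372878; 5697982524930156243149785372878 < 5684341886080801486968994140625? NO
The largest n with C(n, 10) < 5684341886080801486968994140625 is n = 5392 (where E[X] = 5676873040158402483252283957448/5684341886080801486968994140625 ≈ 0.99869). Hence R_5(10) > 5392, i.e. R_5(10) ≥ 5393.

Largest n = 5392; hence R_5(10) > 5392.


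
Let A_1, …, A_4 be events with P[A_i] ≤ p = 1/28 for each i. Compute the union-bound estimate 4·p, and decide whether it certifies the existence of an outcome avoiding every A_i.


Union bound: P[∪_{i=1}^{4} A_i] ≤ Σ_i P[A_i] ≤ 4·p = 4·(1/28) = 1/7.
Numerically: 1/7 ≈ 0.143.
Is 1/7 < 1? YES.
Since P[∪ A_i] ≤ 1/7 < 1, the complement has P[∩ A_i^c] ≥ 1 − 1/7 = 6/7 > 0, so some outcome avoids every A_i.

4·p = 1/7 ≈ 0.143; existence CERTIFIED by the union bound.


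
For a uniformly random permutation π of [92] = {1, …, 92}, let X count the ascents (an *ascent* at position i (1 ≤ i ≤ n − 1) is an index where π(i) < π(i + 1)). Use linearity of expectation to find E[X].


Write X = Σ X_I over i = 1, …, 91, with X_I the indicator of one ascent.
There are 91 indicators.
For each fixed i, the pair (π(i), π(i+1)) is a uniformly random ordered pair of distinct values from {1, …, 92}; by symmetry P[π(i) < π(i+1)] = 1/2.
By linearity: E[X] = 91 · (1/2) = (92 − 1) · (1/2) = 91/2 ≈ 45.50000.

E[X] = 91/2 = 45.50000.


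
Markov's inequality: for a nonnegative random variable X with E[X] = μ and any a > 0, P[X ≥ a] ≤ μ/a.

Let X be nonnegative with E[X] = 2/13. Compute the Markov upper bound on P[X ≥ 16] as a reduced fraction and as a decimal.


μ = E[X] = 2/13, a = 16.
Markov: P[X ≥ 16] ≤ μ/a = (2/13)/16 = 1/104.
Numerically: ≈ 0.00962.
(Since a = 16 > μ = 0.15385, the bound 1/104 is < 1 and informative.)

P[X ≥ 16] ≤ 1/104 ≈ 0.00962.


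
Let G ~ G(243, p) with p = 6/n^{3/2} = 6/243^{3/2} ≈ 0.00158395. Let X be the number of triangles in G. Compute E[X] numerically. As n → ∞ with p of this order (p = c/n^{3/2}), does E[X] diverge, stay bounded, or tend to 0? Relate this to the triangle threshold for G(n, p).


Number of potential triangles: C(243, 3) = 2362041.
Each occurs with probability p³ ≈ (0.00158395)³ ≈ 3.97397856e-09.
By linearity: E[X] = C(243, 3)·p³ ≈ 2362041 · 3.97397856e-09 ≈ 0.009387.
Since α = 3/2 > 1, p = c/n^{3/2} = o(1/n) is below the triangle threshold p ~ 1/n. Asymptotically E[X] ~ (c³/6)·n^{3(1−α)} = (6³/6)·n^{-1.5} → 0, so by Markov's inequality G has no triangles w.h.p.

E[X] ≈ 0.009387; in regime p = Θ(1/n^{3/2}) E[X] tends to 0 (below the triangle threshold p ~ 1/n).


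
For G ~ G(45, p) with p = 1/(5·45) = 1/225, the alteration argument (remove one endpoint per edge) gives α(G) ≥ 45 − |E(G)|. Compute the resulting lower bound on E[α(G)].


E[|E(G)|] = C(45, 2)·p = 990 · (1/225) = 22/5.
E[α(G)] ≥ n − E[|E(G)|] = 45 − 22/5 = 203/5.
Numerically: ≈ 40.600.
(This is only a lower bound; the true E[α(G)] may be larger.)

E[α(G)] ≥ 203/5 ≈ 40.600.


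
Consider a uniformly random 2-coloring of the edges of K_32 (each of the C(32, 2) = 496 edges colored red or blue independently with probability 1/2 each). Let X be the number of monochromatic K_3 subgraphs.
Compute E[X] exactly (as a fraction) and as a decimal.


Let X = Σ_S X_S over the C(32, 3) = 4960 subsets S of size 3, where X_S = 1 if the K_3 on S is monochromatic.
For a fixed S, the K_3 on S has C(3, 2) = 3 edges. P[all 3 edges red] = (1/2)^3, and likewise for blue, so P[monochromatic] = 2·(1/2)^3 = 2^{1 − 3} = 1/4.
By linearity of expectation: E[X] = C(32, 3) · 2^{1 − 3} = 4960 · 1/4 = 1240.
Numerically: E[X] ≈ 1240.000.

E[X] = C(32,3)·2^(1−C(3,2)) = 1240 ≈ 1240.000.


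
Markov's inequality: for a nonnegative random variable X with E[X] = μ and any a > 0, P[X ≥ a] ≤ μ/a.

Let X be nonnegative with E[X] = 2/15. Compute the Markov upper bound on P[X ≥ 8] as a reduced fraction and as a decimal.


μ = E[X] = 2/15, a = 8.
Markov: P[X ≥ 8] ≤ μ/a = (2/15)/8 = 1/60.
Numerically: ≈ 0.017.
(Since a = 8 > μ = 0.133, the bound 1/60 is < 1 and informative.)

P[X ≥ 8] ≤ 1/60 ≈ 0.017.


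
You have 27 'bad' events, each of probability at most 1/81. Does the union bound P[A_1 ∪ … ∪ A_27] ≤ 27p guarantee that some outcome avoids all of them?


Union bound: P[∪_{i=1}^{27} A_i] ≤ Σ_i P[A_i] ≤ 27·p = 27·(1/81) = 1/3.
Numerically: 1/3 ≈ 0.3333333.
Is 1/3 < 1? YES.
Since P[∪ A_i] ≤ 1/3 < 1, the complement has P[∩ A_i^c] ≥ 1 − 1/3 = 2/3 > 0, so some outcome avoids every A_i.

27·p = 1/3 ≈ 0.3333333; existence CERTIFIED by the union bound.


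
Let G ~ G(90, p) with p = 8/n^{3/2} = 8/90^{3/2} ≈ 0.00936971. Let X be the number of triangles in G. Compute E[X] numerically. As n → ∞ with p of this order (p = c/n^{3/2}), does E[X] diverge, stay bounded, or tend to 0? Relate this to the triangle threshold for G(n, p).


Number of potential triangles: C(90, 3) = 117480.
Each occurs with probability p³ ≈ (0.00936971)³ ≈ 8.22580990e-07.
By linearity: E[X] = C(90, 3)·p³ ≈ 117480 · 8.22580990e-07 ≈ 0.096637.
Since α = 3/2 > 1, p = c/n^{3/2} = o(1/n) is below the triangle threshold p ~ 1/n. Asymptotically E[X] ~ (c³/6)·n^{3(1−α)} = (8³/6)·n^{-1.5} → 0, so by Markov's inequality G has no triangles w.h.p.

E[X] ≈ 0.096637; in regime p = Θ(1/n^{3/2}) E[X] tends to 0 (below the triangle threshold p ~ 1/n).


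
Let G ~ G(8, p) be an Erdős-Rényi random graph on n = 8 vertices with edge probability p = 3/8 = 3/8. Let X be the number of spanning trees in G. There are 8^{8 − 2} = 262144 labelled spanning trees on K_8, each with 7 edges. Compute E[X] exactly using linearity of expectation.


K_8 has 8^{8 − 2} = 262144 labelled spanning trees.
For each such spanning tree H, let X_H = 1 if all 7 edges of H are present in G. Then P[X_H = 1] = p^{7} = (3/8)^{7} = 2187/2097152.
Summing the indicators: E[X] = Σ_H E[X_H] = 262144 · p^{7} = 262144 · 2187/2097152 = 2187/8.
Numerically: E[X] ≈ 273.

E[X] = 262144 · (3/8)^{7} = 2187/8 ≈ 273.


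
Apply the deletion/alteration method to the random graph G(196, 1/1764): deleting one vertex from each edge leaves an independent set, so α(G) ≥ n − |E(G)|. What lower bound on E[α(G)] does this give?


E[|E(G)|] = C(196, 2)·p = 19110 · (1/1764) = 65/6.
E[α(G)] ≥ n − E[|E(G)|] = 196 − 65/6 = 1111/6.
Numerically: ≈ 185.166667.
(This is only a lower bound; the true E[α(G)] may be larger.)

E[α(G)] ≥ 1111/6 ≈ 185.166667.
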